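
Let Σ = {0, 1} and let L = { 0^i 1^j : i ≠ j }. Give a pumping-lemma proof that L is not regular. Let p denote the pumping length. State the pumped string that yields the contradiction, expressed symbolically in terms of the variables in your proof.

0^{p+p!} 1^{p+p!}

Assume L is regular; let p be its pumping constant.
Choose w = 0^p 1^{p+p!}. Since p ≠ p+p!, w ∈ L; and |w| ≥ p.
By the pumping lemma, w = xyz with |xy| ≤ p and y is nonempty.
Since the first p symbols of w are all 0's and |xy| ≤ p, y lies entirely in the leading 0-block: y = 0^k for some k with 1 ≤ k ≤ p.
Since 1 ≤ k ≤ p, k divides p!; set t = 1 + p!/k. Then xy^t z has p + (p!/k)·k = p + p! copies of 0. Now the 0-count equals the 1-count, so i ≠ j fails. So xy^t z = 0^{p+p!} 1^{p+p!} ∉ L.
This contradicts the pumping lemma, so L is not regular.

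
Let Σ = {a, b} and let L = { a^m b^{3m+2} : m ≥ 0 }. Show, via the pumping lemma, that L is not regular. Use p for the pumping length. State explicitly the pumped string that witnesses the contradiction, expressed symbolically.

a^{p+k} b^{3p+2}

Toward a contradiction, assume L is regular with pumping length p.
Take w = a^p b^{3p+2}. Then w ∈ L and |w| = 4p+2 ≥ p.
The pumping lemma gives a decomposition w = xyz where |xy| ≤ p and y is nonempty.
Since the first p symbols of w are all a's and |xy| ≤ p, y lies entirely in the leading a-block: y = a^k for some k with 1 ≤ k ≤ p.
Pump with i = 2: xy^2z = a^{p+k} b^{3p+2}. For this to lie in L we would need 3p+2 = 3(p+k)+2, which forces k = 0. But k ≥ 1, so xy^2z ∉ L.
This is a contradiction; hence L is not regular.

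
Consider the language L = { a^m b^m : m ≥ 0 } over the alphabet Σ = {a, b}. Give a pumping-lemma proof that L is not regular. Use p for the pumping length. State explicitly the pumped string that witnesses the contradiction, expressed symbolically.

Assume L is regular; let p be its pumping constant.
Let w = a^p b^p ∈ L; note |w| = 2p ≥ p.
The pumping lemma gives a decomposition w = xyz where |xy| ≤ p and |y| > 0.
Because |xy| ≤ p and w begins with p copies of a, we have y = a^k with 1 ≤ k ≤ p.
Pump with i = 2: xy^2z = a^{p+k} b^p. For this to lie in L we would need p = p+k, which forces k = 0. But k ≥ 1, so xy^2z ∉ L.
This contradicts the pumping lemma, so L is not regular.

a^{p+k} b^p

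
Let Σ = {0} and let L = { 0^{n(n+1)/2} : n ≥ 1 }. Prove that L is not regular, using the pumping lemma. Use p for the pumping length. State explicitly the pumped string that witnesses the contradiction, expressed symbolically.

Suppose for contradiction that L is regular, and let p be the pumping length.
Take w = 0^{p(p+1)/2} ∈ L with |w| = p(p+1)/2 ≥ p.
The pumping lemma gives a decomposition w = xyz where |xy| ≤ p and |y| ≥ 1.
Then y = 0^k for some k with 1 ≤ k ≤ p.
Pump with i = 2: xy^2z = 0^{p(p+1)/2+k}. Since 1 ≤ k ≤ p, p(p+1)/2 < p(p+1)/2+k ≤ p(p+1)/2+p < (p+1)(p+2)/2, so p(p+1)/2+k is strictly between consecutive triangular numbers. So xy^2z ∉ L.
This contradicts the pumping lemma, so L is not regular.

0^{p(p+1)/2+k}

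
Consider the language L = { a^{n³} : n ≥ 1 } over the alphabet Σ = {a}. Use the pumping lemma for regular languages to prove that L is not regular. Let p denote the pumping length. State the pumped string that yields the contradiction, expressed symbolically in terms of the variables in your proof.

Assume L is regular. Let p be the pumping length given by the pumping lemma.
Take w = a^{p³} ∈ L with |w| = p³ ≥ p.
By the pumping lemma, w = xyz with |xy| ≤ p and |y| ≥ 1.
Then y = a^k for some k with 1 ≤ k ≤ p.
Pump with i = 2: xy^2z = a^{p³+k}. Since 1 ≤ k ≤ p, p³ < p³+k ≤ p³+p < p³+3p²+3p+1 = (p+1)³, so p³+k is not a perfect cube. So xy^2z ∉ L.
This contradicts the pumping lemma, so L is not regular.

a^{p³+k}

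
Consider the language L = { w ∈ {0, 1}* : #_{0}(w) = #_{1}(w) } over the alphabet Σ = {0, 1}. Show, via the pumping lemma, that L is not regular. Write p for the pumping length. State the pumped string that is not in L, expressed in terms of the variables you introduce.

0^{p+k} 1^p

Toward a contradiction, assume L is regular with pumping length p.
Choose w = 0^p 1^p ∈ L with |w| = 2p ≥ p.
The pumping lemma gives a decomposition w = xyz where |xy| ≤ p and |y| ≥ 1.
Because |xy| ≤ p and w begins with p copies of 0, we have y = 0^k with 1 ≤ k ≤ p.
Pump with i = 2: xy^2z = 0^{p+k} 1^p has p+k occurrences of 0 but only p of 1. Since k ≥ 1 the counts differ, so xy^2z ∉ L.
This contradicts the pumping lemma, so L is not regular.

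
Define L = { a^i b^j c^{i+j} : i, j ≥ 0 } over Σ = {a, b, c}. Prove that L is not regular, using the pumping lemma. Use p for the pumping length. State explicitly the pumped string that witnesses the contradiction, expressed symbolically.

a^{p+k} b^p c^{2p}

Assume L is regular. Let p be the pumping length given by the pumping lemma.
Take w = a^p b^p c^{2p} ∈ L (with i=j=p, i+j=2p), |w| = 4p ≥ p.
Write w = xyz as guaranteed by the lemma, with |xy| ≤ p and |y| ≥ 1.
Since the first p symbols of w are all a's and |xy| ≤ p, y lies entirely in the leading a-block: y = a^k for some k with 1 ≤ k ≤ p.
Consider xy^2z = a^{p+k} b^p c^{2p}. Now the a- and b-counts sum to 2p+k, but the c-count is 2p ≠ 2p+k. So xy^2z ∉ L.
This is a contradiction; hence L is not regular.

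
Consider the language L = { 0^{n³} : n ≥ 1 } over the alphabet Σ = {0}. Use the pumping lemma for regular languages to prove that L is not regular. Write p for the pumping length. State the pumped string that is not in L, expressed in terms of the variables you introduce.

0^{p³+k}

Suppose for contradiction that L is regular, and let p be the pumping length.
Take w = 0^{p³} ∈ L with |w| = p³ ≥ p.
Write w = xyz as guaranteed by the lemma, with |xy| ≤ p and |y| ≥ 1.
Then y = 0^k for some k with 1 ≤ k ≤ p.
Pump with i = 2: xy^2z = 0^{p³+k}. Since 1 ≤ k ≤ p, p³ < p³+k ≤ p³+p < p³+3p²+3p+1 = (p+1)³, so p³+k is not a perfect cube. So xy^2z ∉ L.
This contradicts the pumping lemma, so L is not regular.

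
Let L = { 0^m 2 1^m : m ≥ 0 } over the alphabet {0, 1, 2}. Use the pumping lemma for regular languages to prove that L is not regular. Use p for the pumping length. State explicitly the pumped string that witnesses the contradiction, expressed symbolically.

0^{p+k} 2 1^p

Suppose for contradiction that L is regular, and let p be the pumping length.
Take w = 0^p 2 1^p ∈ L with |w| = 2p+1 ≥ p.
Write w = xyz as guaranteed by the lemma, with |xy| ≤ p and y is nonempty.
Since the first p symbols of w are all 0's and |xy| ≤ p, y lies entirely in the leading 0-block: y = 0^k for some k with 1 ≤ k ≤ p.
Pump with i = 2: xy^2z = 0^{p+k} 2 1^p, which would require p+k = p. But k ≥ 1, so xy^2z ∉ L.
This contradicts the pumping lemma, so L is not regular.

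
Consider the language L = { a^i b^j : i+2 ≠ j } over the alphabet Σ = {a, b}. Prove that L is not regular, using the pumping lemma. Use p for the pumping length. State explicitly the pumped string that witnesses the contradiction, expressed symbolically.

a^{p+p!} b^{p+p!+2}

Toward a contradiction, assume L is regular with pumping length p.
Choose w = a^p b^{p+p!+2}. Since p ≠ (p+p!+2)-2 = p+p!, w ∈ L; and |w| ≥ p.
Write w = xyz as guaranteed by the lemma, with |xy| ≤ p and |y| ≥ 1.
The first p characters of w are a's, so xy (and hence y) consists only of a's. Write y = a^k, 1 ≤ k ≤ p.
Since 1 ≤ k ≤ p, k divides p!; set t = 1 + p!/k. Then xy^t z has p + (p!/k)·k = p + p! copies of a. Now the a-count is p+p! and (b-count)-2 = (p+p!+2)-2 = p+p!, so i+2 ≠ j fails. So xy^t z = a^{p+p!} b^{p+p!+2} ∉ L.
This is a contradiction; hence L is not regular.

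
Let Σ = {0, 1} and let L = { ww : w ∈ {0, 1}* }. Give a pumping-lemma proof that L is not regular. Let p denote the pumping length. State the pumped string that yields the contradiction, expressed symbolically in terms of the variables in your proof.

0^{p+k} 1^p 0^p 1^p

Suppose for contradiction that L is regular, and let p be the pumping length.
Take w = 0^p 1^p 0^p 1^p = uu where u = 0^p1^p; then w ∈ L and |w| = 4p ≥ p.
By the pumping lemma, w = xyz with |xy| ≤ p and |y| ≥ 1.
The first p characters of w are 0's, so xy (and hence y) consists only of 0's. Write y = 0^k, 1 ≤ k ≤ p.
Pump with i = 2: xy^2z = 0^{p+k} 1^p 0^p 1^p, of length 4p+k. Suppose this equals vv. The string starts with 0 and ends with 1, so v does too; thus the boundary between the two copies of v is a 1→0 transition. There is exactly one such transition, at position 2p+k, so |v| = 2p+k and |vv| = 4p+2k ≠ 4p+k since k ≥ 1. So xy^2z ∉ L.
This contradicts the pumping lemma, so L is not regular.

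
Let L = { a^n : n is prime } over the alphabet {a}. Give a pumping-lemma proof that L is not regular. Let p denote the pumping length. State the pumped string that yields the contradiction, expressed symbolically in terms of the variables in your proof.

Suppose for contradiction that L is regular, and let p be the pumping length.
Let q be a prime with q ≥ p+2 (infinitely many primes exist), and take w = a^q ∈ L with |w| = q ≥ p.
Write w = xyz as guaranteed by the lemma, with |xy| ≤ p and |y| > 0.
Then y = a^k for some k with 1 ≤ k ≤ p.
Since 1 ≤ k ≤ p, |xz| = q-k. Pump with i = q+1: |xy^{q+1}z| = (q-k)+(q+1)k = q+qk = q(1+k), which is composite (both factors ≥ 2). So xy^{q+1}z = a^{q(1+k)} ∉ L.
This is a contradiction; hence L is not regular.

a^{q(1+k)}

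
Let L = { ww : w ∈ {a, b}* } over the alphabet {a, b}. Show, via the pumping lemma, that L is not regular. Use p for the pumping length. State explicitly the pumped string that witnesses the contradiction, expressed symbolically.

a^{p+k} b^p a^p b^p

Suppose for contradiction that L is regular, and let p be the pumping length.
Take w = a^p b^p a^p b^p = uu where u = a^pb^p; then w ∈ L and |w| = 4p ≥ p.
The pumping lemma gives a decomposition w = xyz where |xy| ≤ p and |y| ≥ 1.
The first p characters of w are a's, so xy (and hence y) consists only of a's. Write y = a^k, 1 ≤ k ≤ p.
Pump with i = 2: xy^2z = a^{p+k} b^p a^p b^p, of length 4p+k. Suppose this equals vv. The string starts with a and ends with b, so v does too; thus the boundary between the two copies of v is a b→a transition. There is exactly one such transition, at position 2p+k, so |v| = 2p+k and |vv| = 4p+2k ≠ 4p+k since k ≥ 1. So xy^2z ∉ L.
Contradiction. Therefore L is not regular.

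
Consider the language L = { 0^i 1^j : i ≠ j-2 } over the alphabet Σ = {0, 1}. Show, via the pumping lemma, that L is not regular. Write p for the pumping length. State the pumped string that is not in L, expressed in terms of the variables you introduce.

0^{p+p!} 1^{p+p!+2}

Assume L is regular. Let p be the pumping length given by the pumping lemma.
Choose w = 0^p 1^{p+p!+2}. Since p ≠ (p+p!+2)-2 = p+p!, w ∈ L; and |w| ≥ p.
By the pumping lemma, w = xyz with |xy| ≤ p and y is nonempty.
Since the first p symbols of w are all 0's and |xy| ≤ p, y lies entirely in the leading 0-block: y = 0^k for some k with 1 ≤ k ≤ p.
Since 1 ≤ k ≤ p, k divides p!; set t = 1 + p!/k. Then xy^t z has p + (p!/k)·k = p + p! copies of 0. Now the 0-count is p+p! and (1-count)-2 = (p+p!+2)-2 = p+p!, so i ≠ j-2 fails. So xy^t z = 0^{p+p!} 1^{p+p!+2} ∉ L.
This is a contradiction; hence L is not regular.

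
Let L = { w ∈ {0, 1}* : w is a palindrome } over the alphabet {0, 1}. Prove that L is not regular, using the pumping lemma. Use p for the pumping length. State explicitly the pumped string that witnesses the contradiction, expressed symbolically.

0^{p+k} 1 0^p

Assume L is regular. Let p be the pumping length given by the pumping lemma.
Take w = 0^p 1 0^p, a palindrome of length 2p+1 ≥ p.
The pumping lemma gives a decomposition w = xyz where |xy| ≤ p and |y| ≥ 1.
The first p characters of w are 0's, so xy (and hence y) consists only of 0's. Write y = 0^k, 1 ≤ k ≤ p.
Pump with i = 2: xy^2z = 0^{p+k} 1 0^p. Its reverse is 0^p 1 0^{p+k}, which differs from xy^2z since k ≥ 1. So xy^2z is not a palindrome and xy^2z ∉ L.
This contradicts the pumping lemma, so L is not regular.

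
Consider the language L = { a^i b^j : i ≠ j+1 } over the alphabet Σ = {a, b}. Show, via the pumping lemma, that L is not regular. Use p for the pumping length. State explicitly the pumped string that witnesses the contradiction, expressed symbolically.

Assume L is regular; let p be its pumping constant.
Choose w = a^p b^{p+p!-1}. Since p ≠ (p+p!-1)+1 = p+p!, w ∈ L; and |w| ≥ p.
By the pumping lemma, w = xyz with |xy| ≤ p and |y| ≥ 1.
The first p characters of w are a's, so xy (and hence y) consists only of a's. Write y = a^k, 1 ≤ k ≤ p.
Since 1 ≤ k ≤ p, k divides p!; set t = 1 + p!/k. Then xy^t z has p + (p!/k)·k = p + p! copies of a. Now the a-count is p+p! and (b-count)+1 = (p+p!-1)+1 = p+p!, so i ≠ j+1 fails. So xy^t z = a^{p+p!} b^{p+p!-1} ∉ L.
This contradicts the pumping lemma, so L is not regular.

a^{p+p!} b^{p+p!-1}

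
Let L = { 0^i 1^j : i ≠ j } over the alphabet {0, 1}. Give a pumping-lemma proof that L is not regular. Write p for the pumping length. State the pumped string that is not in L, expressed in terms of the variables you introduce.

0^{p+p!} 1^{p+p!}

Toward a contradiction, assume L is regular with pumping length p.
Choose w = 0^p 1^{p+p!}. Since p ≠ p+p!, w ∈ L; and |w| ≥ p.
By the pumping lemma, w = xyz with |xy| ≤ p and |y| ≥ 1.
Because |xy| ≤ p and w begins with p copies of 0, we have y = 0^k with 1 ≤ k ≤ p.
Since 1 ≤ k ≤ p, k divides p!; set t = 1 + p!/k. Then xy^t z has p + (p!/k)·k = p + p! copies of 0. Now the 0-count equals the 1-count, so i ≠ j fails. So xy^t z = 0^{p+p!} 1^{p+p!} ∉ L.
Contradiction. Therefore L is not regular.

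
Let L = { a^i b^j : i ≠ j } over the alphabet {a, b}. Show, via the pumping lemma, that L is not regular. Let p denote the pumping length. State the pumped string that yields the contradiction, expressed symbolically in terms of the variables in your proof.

a^{p+p!} b^{p+p!}

Toward a contradiction, assume L is regular with pumping length p.
Choose w = a^p b^{p+p!}. Since p ≠ p+p!, w ∈ L; and |w| ≥ p.
The pumping lemma gives a decomposition w = xyz where |xy| ≤ p and y is nonempty.
Because |xy| ≤ p and w begins with p copies of a, we have y = a^k with 1 ≤ k ≤ p.
Since 1 ≤ k ≤ p, k divides p!; set t = 1 + p!/k. Then xy^t z has p + (p!/k)·k = p + p! copies of a. Now the a-count equals the b-count, so i ≠ j fails. So xy^t z = a^{p+p!} b^{p+p!} ∉ L.
This is a contradiction; hence L is not regular.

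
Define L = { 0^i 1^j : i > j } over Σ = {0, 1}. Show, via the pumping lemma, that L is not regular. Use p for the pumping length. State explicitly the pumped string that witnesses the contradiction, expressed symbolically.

0^{p+1-k} 1^p

Toward a contradiction, assume L is regular with pumping length p.
Choose w = 0^{p+1} 1^p ∈ L, with |w| = 2p+1 ≥ p.
Write w = xyz as guaranteed by the lemma, with |xy| ≤ p and |y| ≥ 1.
Since the first p symbols of w are all 0's and |xy| ≤ p, y lies entirely in the leading 0-block: y = 0^k for some k with 1 ≤ k ≤ p.
Consider xy^0z = xz = 0^{p+1-k} 1^p. Since k ≥ 1, the 0-count p+1-k is at most p, so i > j fails; thus xz ∉ L.
This is a contradiction; hence L is not regular.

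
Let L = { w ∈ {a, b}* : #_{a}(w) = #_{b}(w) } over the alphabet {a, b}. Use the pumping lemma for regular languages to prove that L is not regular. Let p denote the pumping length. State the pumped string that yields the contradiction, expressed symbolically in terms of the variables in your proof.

Assume L is regular; let p be its pumping constant.
Choose w = a^p b^p ∈ L with |w| = 2p ≥ p.
Write w = xyz as guaranteed by the lemma, with |xy| ≤ p and |y| > 0.
Because |xy| ≤ p and w begins with p copies of a, we have y = a^k with 1 ≤ k ≤ p.
Pump with i = 2: xy^2z = a^{p+k} b^p has p+k occurrences of a but only p of b. Since k ≥ 1 the counts differ, so xy^2z ∉ L.
Contradiction. Therefore L is not regular.

a^{p+k} b^p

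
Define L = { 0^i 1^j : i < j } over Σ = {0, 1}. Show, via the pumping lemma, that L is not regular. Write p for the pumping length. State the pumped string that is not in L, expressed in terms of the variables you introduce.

0^{p+k} 1^{p+1}

Assume L is regular. Let p be the pumping length given by the pumping lemma.
Choose w = 0^p 1^{p+1} ∈ L, with |w| = 2p+1 ≥ p.
The pumping lemma gives a decomposition w = xyz where |xy| ≤ p and y is nonempty.
Because |xy| ≤ p and w begins with p copies of 0, we have y = 0^k with 1 ≤ k ≤ p.
Consider xy^2z = 0^{p+k} 1^{p+1}. Since k ≥ 1, the 0-count p+k is at least p+1, so i < j fails; thus xy^2z ∉ L.
This contradicts the pumping lemma, so L is not regular.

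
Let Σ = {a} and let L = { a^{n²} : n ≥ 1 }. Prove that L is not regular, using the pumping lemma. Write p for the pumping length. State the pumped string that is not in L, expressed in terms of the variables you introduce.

Assume L is regular. Let p be the pumping length given by the pumping lemma.
Take w = a^{p²} ∈ L with |w| = p² ≥ p.
Write w = xyz as guaranteed by the lemma, with |xy| ≤ p and |y| ≥ 1.
Then y = a^k for some k with 1 ≤ k ≤ p.
Pump with i = 2: xy^2z = a^{p²+k}. Since 1 ≤ k ≤ p, p² < p²+k ≤ p²+p < (p+1)², so p²+k lies strictly between consecutive squares and is not a perfect square. So xy^2z ∉ L.
Contradiction. Therefore L is not regular.

a^{p²+k}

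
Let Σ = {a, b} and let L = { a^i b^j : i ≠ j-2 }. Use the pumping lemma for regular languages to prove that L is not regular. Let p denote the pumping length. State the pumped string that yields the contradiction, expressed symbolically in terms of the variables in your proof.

a^{p+p!} b^{p+p!+2}

Toward a contradiction, assume L is regular with pumping length p.
Choose w = a^p b^{p+p!+2}. Since p ≠ (p+p!+2)-2 = p+p!, w ∈ L; and |w| ≥ p.
Write w = xyz as guaranteed by the lemma, with |xy| ≤ p and y is nonempty.
Because |xy| ≤ p and w begins with p copies of a, we have y = a^k with 1 ≤ k ≤ p.
Since 1 ≤ k ≤ p, k divides p!; set t = 1 + p!/k. Then xy^t z has p + (p!/k)·k = p + p! copies of a. Now the a-count is p+p! and (b-count)-2 = (p+p!+2)-2 = p+p!, so i ≠ j-2 fails. So xy^t z = a^{p+p!} b^{p+p!+2} ∉ L.
This contradicts the pumping lemma, so L is not regular.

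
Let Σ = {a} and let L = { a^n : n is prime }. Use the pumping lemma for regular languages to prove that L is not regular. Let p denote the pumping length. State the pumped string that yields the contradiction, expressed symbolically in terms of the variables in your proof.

Toward a contradiction, assume L is regular with pumping length p.
Let q be a prime with q ≥ p+2 (infinitely many primes exist), and take w = a^q ∈ L with |w| = q ≥ p.
The pumping lemma gives a decomposition w = xyz where |xy| ≤ p and |y| ≥ 1.
Then y = a^k for some k with 1 ≤ k ≤ p.
Since 1 ≤ k ≤ p, |xz| = q-k. Pump with i = q+1: |xy^{q+1}z| = (q-k)+(q+1)k = q+qk = q(1+k), which is composite (both factors ≥ 2). So xy^{q+1}z = a^{q(1+k)} ∉ L.
This contradicts the pumping lemma, so L is not regular.

a^{q(1+k)}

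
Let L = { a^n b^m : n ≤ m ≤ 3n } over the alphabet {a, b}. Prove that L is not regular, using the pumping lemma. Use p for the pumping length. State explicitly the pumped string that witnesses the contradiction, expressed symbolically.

Suppose for contradiction that L is regular, and let p be the pumping length.
Take w = a^p b^p ∈ L (since p ≤ p ≤ 3p), with |w| = 2p ≥ p.
Write w = xyz as guaranteed by the lemma, with |xy| ≤ p and |y| ≥ 1.
The first p characters of w are a's, so xy (and hence y) consists only of a's. Write y = a^k, 1 ≤ k ≤ p.
Pump with i = 2: xy^2z = a^{p+k} b^p. Now n = p+k > p = m, so the condition n ≤ m fails. Thus xy^2z ∉ L.
This is a contradiction; hence L is not regular.

a^{p+k} b^p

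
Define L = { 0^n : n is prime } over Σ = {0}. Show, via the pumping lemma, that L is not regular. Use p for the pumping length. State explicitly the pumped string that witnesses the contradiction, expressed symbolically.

Toward a contradiction, assume L is regular with pumping length p.
Let q be a prime with q ≥ p+2 (infinitely many primes exist), and take w = 0^q ∈ L with |w| = q ≥ p.
By the pumping lemma, w = xyz with |xy| ≤ p and y is nonempty.
Then y = 0^k for some k with 1 ≤ k ≤ p.
Since 1 ≤ k ≤ p, |xz| = q-k. Pump with i = q+1: |xy^{q+1}z| = (q-k)+(q+1)k = q+qk = q(1+k), which is composite (both factors ≥ 2). So xy^{q+1}z = 0^{q(1+k)} ∉ L.
Contradiction. Therefore L is not regular.

0^{q(1+k)}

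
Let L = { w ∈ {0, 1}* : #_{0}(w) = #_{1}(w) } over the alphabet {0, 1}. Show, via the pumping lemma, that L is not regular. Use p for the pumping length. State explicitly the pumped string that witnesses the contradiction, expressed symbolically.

0^{p+k} 1^p

Assume L is regular. Let p be the pumping length given by the pumping lemma.
Choose w = 0^p 1^p ∈ L with |w| = 2p ≥ p.
The pumping lemma gives a decomposition w = xyz where |xy| ≤ p and y is nonempty.
Since the first p symbols of w are all 0's and |xy| ≤ p, y lies entirely in the leading 0-block: y = 0^k for some k with 1 ≤ k ≤ p.
Pump with i = 2: xy^2z = 0^{p+k} 1^p has p+k occurrences of 0 but only p of 1. Since k ≥ 1 the counts differ, so xy^2z ∉ L.
This is a contradiction; hence L is not regular.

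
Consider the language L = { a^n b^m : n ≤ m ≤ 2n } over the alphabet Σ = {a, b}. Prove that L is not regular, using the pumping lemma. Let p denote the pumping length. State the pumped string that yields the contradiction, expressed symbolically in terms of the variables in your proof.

Toward a contradiction, assume L is regular with pumping length p.
Take w = a^p b^p ∈ L (since p ≤ p ≤ 2p), with |w| = 2p ≥ p.
The pumping lemma gives a decomposition w = xyz where |xy| ≤ p and |y| ≥ 1.
Since the first p symbols of w are all a's and |xy| ≤ p, y lies entirely in the leading a-block: y = a^k for some k with 1 ≤ k ≤ p.
Pump with i = 2: xy^2z = a^{p+k} b^p. Now n = p+k > p = m, so the condition n ≤ m fails. Thus xy^2z ∉ L.
This is a contradiction; hence L is not regular.

a^{p+k} b^p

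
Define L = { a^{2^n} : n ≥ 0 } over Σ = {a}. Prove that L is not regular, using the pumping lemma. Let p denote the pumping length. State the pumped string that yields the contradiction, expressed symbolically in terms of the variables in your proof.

Suppose for contradiction that L is regular, and let p be the pumping length.
Take w = a^{2^p} ∈ L with |w| = 2^p ≥ p.
The pumping lemma gives a decomposition w = xyz where |xy| ≤ p and |y| ≥ 1.
Then y = a^k for some k with 1 ≤ k ≤ p.
Pump with i = 2: xy^2z = a^{2^p+k}. Since 1 ≤ k ≤ p < 2^p, we have 2^p < 2^p+k < 2^{p+1}, so 2^p+k is not a power of 2. So xy^2z ∉ L.
This contradicts the pumping lemma, so L is not regular.

a^{2^p+k}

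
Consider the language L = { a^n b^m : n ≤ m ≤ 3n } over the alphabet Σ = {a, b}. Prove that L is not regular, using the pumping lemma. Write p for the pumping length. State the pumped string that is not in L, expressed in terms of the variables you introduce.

Toward a contradiction, assume L is regular with pumping length p.
Take w = a^p b^p ∈ L (since p ≤ p ≤ 3p), with |w| = 2p ≥ p.
Write w = xyz as guaranteed by the lemma, with |xy| ≤ p and y is nonempty.
Since the first p symbols of w are all a's and |xy| ≤ p, y lies entirely in the leading a-block: y = a^k for some k with 1 ≤ k ≤ p.
Pump with i = 2: xy^2z = a^{p+k} b^p. Now n = p+k > p = m, so the condition n ≤ m fails. Thus xy^2z ∉ L.
Contradiction. Therefore L is not regular.

a^{p+k} b^p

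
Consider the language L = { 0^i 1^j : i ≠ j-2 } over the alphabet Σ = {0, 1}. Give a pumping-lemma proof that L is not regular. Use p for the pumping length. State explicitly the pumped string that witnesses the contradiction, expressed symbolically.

0^{p+p!} 1^{p+p!+2}

Assume L is regular. Let p be the pumping length given by the pumping lemma.
Choose w = 0^p 1^{p+p!+2}. Since p ≠ (p+p!+2)-2 = p+p!, w ∈ L; and |w| ≥ p.
The pumping lemma gives a decomposition w = xyz where |xy| ≤ p and |y| ≥ 1.
The first p characters of w are 0's, so xy (and hence y) consists only of 0's. Write y = 0^k, 1 ≤ k ≤ p.
Since 1 ≤ k ≤ p, k divides p!; set t = 1 + p!/k. Then xy^t z has p + (p!/k)·k = p + p! copies of 0. Now the 0-count is p+p! and (1-count)-2 = (p+p!+2)-2 = p+p!, so i ≠ j-2 fails. So xy^t z = 0^{p+p!} 1^{p+p!+2} ∉ L.
Contradiction. Therefore L is not regular.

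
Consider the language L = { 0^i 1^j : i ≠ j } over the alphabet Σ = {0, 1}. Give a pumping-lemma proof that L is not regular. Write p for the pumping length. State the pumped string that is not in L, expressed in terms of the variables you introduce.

Toward a contradiction, assume L is regular with pumping length p.
Choose w = 0^p 1^{p+p!}. Since p ≠ p+p!, w ∈ L; and |w| ≥ p.
The pumping lemma gives a decomposition w = xyz where |xy| ≤ p and |y| > 0.
Because |xy| ≤ p and w begins with p copies of 0, we have y = 0^k with 1 ≤ k ≤ p.
Since 1 ≤ k ≤ p, k divides p!; set t = 1 + p!/k. Then xy^t z has p + (p!/k)·k = p + p! copies of 0. Now the 0-count equals the 1-count, so i ≠ j fails. So xy^t z = 0^{p+p!} 1^{p+p!} ∉ L.
This contradicts the pumping lemma, so L is not regular.

0^{p+p!} 1^{p+p!}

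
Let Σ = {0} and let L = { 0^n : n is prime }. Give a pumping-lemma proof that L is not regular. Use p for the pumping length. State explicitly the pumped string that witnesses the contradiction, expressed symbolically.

0^{q(1+k)}

Assume L is regular; let p be its pumping constant.
Let q be a prime with q ≥ p+2 (infinitely many primes exist), and take w = 0^q ∈ L with |w| = q ≥ p.
The pumping lemma gives a decomposition w = xyz where |xy| ≤ p and |y| ≥ 1.
Then y = 0^k for some k with 1 ≤ k ≤ p.
Since 1 ≤ k ≤ p, |xz| = q-k. Pump with i = q+1: |xy^{q+1}z| = (q-k)+(q+1)k = q+qk = q(1+k), which is composite (both factors ≥ 2). So xy^{q+1}z = 0^{q(1+k)} ∉ L.
This is a contradiction; hence L is not regular.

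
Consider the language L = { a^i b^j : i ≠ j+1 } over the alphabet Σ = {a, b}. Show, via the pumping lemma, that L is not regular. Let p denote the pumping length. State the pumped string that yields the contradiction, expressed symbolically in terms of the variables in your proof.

a^{p+p!} b^{p+p!-1}

Assume L is regular; let p be its pumping constant.
Choose w = a^p b^{p+p!-1}. Since p ≠ (p+p!-1)+1 = p+p!, w ∈ L; and |w| ≥ p.
Write w = xyz as guaranteed by the lemma, with |xy| ≤ p and y is nonempty.
Since the first p symbols of w are all a's and |xy| ≤ p, y lies entirely in the leading a-block: y = a^k for some k with 1 ≤ k ≤ p.
Since 1 ≤ k ≤ p, k divides p!; set t = 1 + p!/k. Then xy^t z has p + (p!/k)·k = p + p! copies of a. Now the a-count is p+p! and (b-count)+1 = (p+p!-1)+1 = p+p!, so i ≠ j+1 fails. So xy^t z = a^{p+p!} b^{p+p!-1} ∉ L.
This contradicts the pumping lemma, so L is not regular.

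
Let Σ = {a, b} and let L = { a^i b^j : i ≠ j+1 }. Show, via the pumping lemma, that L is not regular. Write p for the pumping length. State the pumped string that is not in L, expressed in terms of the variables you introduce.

a^{p+p!} b^{p+p!-1}

Assume L is regular. Let p be the pumping length given by the pumping lemma.
Choose w = a^p b^{p+p!-1}. Since p ≠ (p+p!-1)+1 = p+p!, w ∈ L; and |w| ≥ p.
The pumping lemma gives a decomposition w = xyz where |xy| ≤ p and |y| ≥ 1.
The first p characters of w are a's, so xy (and hence y) consists only of a's. Write y = a^k, 1 ≤ k ≤ p.
Since 1 ≤ k ≤ p, k divides p!; set t = 1 + p!/k. Then xy^t z has p + (p!/k)·k = p + p! copies of a. Now the a-count is p+p! and (b-count)+1 = (p+p!-1)+1 = p+p!, so i ≠ j+1 fails. So xy^t z = a^{p+p!} b^{p+p!-1} ∉ L.
This contradicts the pumping lemma, so L is not regular.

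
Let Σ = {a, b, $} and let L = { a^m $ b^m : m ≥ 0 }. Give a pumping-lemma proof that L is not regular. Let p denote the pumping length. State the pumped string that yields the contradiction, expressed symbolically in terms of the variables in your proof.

a^{p+k} $ b^p

Assume L is regular; let p be its pumping constant.
Take w = a^p $ b^p ∈ L with |w| = 2p+1 ≥ p.
The pumping lemma gives a decomposition w = xyz where |xy| ≤ p and |y| > 0.
Since the first p symbols of w are all a's and |xy| ≤ p, y lies entirely in the leading a-block: y = a^k for some k with 1 ≤ k ≤ p.
Pump with i = 2: xy^2z = a^{p+k} $ b^p, which would require p+k = p. But k ≥ 1, so xy^2z ∉ L.
This contradicts the pumping lemma, so L is not regular.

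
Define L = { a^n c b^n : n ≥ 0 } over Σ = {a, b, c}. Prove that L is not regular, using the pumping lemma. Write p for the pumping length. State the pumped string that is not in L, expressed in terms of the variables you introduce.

a^{p+k} c b^p

Toward a contradiction, assume L is regular with pumping length p.
Take w = a^p c b^p ∈ L with |w| = 2p+1 ≥ p.
The pumping lemma gives a decomposition w = xyz where |xy| ≤ p and y is nonempty.
The first p characters of w are a's, so xy (and hence y) consists only of a's. Write y = a^k, 1 ≤ k ≤ p.
Pump with i = 2: xy^2z = a^{p+k} c b^p, which would require p+k = p. But k ≥ 1, so xy^2z ∉ L.
Contradiction. Therefore L is not regular.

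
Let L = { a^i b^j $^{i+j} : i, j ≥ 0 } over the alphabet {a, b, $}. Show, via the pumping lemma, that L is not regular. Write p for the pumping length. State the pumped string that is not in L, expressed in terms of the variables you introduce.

Assume L is regular; let p be its pumping constant.
Take w = a^p b^p $^{2p} ∈ L (with i=j=p, i+j=2p), |w| = 4p ≥ p.
By the pumping lemma, w = xyz with |xy| ≤ p and y is nonempty.
Since the first p symbols of w are all a's and |xy| ≤ p, y lies entirely in the leading a-block: y = a^k for some k with 1 ≤ k ≤ p.
Consider xy^2z = a^{p+k} b^p $^{2p}. Now the a- and b-counts sum to 2p+k, but the $-count is 2p ≠ 2p+k. So xy^2z ∉ L.
Contradiction. Therefore L is not regular.

a^{p+k} b^p $^{2p}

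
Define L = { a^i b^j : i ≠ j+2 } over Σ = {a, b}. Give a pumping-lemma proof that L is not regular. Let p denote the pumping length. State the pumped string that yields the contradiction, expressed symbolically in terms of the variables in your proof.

a^{p+p!} b^{p+p!-2}

Suppose for contradiction that L is regular, and let p be the pumping length.
Choose w = a^p b^{p+p!-2}. Since p ≠ (p+p!-2)+2 = p+p!, w ∈ L; and |w| ≥ p.
The pumping lemma gives a decomposition w = xyz where |xy| ≤ p and |y| > 0.
The first p characters of w are a's, so xy (and hence y) consists only of a's. Write y = a^k, 1 ≤ k ≤ p.
Since 1 ≤ k ≤ p, k divides p!; set t = 1 + p!/k. Then xy^t z has p + (p!/k)·k = p + p! copies of a. Now the a-count is p+p! and (b-count)+2 = (p+p!-2)+2 = p+p!, so i ≠ j+2 fails. So xy^t z = a^{p+p!} b^{p+p!-2} ∉ L.
This is a contradiction; hence L is not regular.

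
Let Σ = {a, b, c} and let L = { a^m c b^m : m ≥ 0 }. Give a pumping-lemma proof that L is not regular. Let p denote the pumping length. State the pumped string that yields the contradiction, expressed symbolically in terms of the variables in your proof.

a^{p+k} c b^p

Assume L is regular; let p be its pumping constant.
Take w = a^p c b^p ∈ L with |w| = 2p+1 ≥ p.
Write w = xyz as guaranteed by the lemma, with |xy| ≤ p and y is nonempty.
Because |xy| ≤ p and w begins with p copies of a, we have y = a^k with 1 ≤ k ≤ p.
Pump with i = 2: xy^2z = a^{p+k} c b^p, which would require p+k = p. But k ≥ 1, so xy^2z ∉ L.
Contradiction. Therefore L is not regular.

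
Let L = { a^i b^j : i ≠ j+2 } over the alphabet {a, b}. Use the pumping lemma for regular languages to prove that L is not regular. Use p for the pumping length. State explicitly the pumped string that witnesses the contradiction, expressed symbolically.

Assume L is regular; let p be its pumping constant.
Choose w = a^p b^{p+p!-2}. Since p ≠ (p+p!-2)+2 = p+p!, w ∈ L; and |w| ≥ p.
Write w = xyz as guaranteed by the lemma, with |xy| ≤ p and |y| > 0.
Because |xy| ≤ p and w begins with p copies of a, we have y = a^k with 1 ≤ k ≤ p.
Since 1 ≤ k ≤ p, k divides p!; set t = 1 + p!/k. Then xy^t z has p + (p!/k)·k = p + p! copies of a. Now the a-count is p+p! and (b-count)+2 = (p+p!-2)+2 = p+p!, so i ≠ j+2 fails. So xy^t z = a^{p+p!} b^{p+p!-2} ∉ L.
This is a contradiction; hence L is not regular.

a^{p+p!} b^{p+p!-2}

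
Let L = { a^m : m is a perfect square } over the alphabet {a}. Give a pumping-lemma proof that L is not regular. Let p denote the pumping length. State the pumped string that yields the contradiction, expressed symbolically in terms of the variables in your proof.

a^{p²+k}

Assume L is regular. Let p be the pumping length given by the pumping lemma.
Take w = a^{p²} ∈ L with |w| = p² ≥ p.
By the pumping lemma, w = xyz with |xy| ≤ p and |y| > 0.
Then y = a^k for some k with 1 ≤ k ≤ p.
Pump with i = 2: xy^2z = a^{p²+k}. Since 1 ≤ k ≤ p, p² < p²+k ≤ p²+p < (p+1)², so p²+k lies strictly between consecutive squares and is not a perfect square. So xy^2z ∉ L.
This is a contradiction; hence L is not regular.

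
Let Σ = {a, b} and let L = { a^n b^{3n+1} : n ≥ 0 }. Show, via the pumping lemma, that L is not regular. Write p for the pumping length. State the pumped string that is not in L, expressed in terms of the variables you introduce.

a^{p+k} b^{3p+1}

Suppose for contradiction that L is regular, and let p be the pumping length.
Take w = a^p b^{3p+1}. Then w ∈ L and |w| = 4p+1 ≥ p.
By the pumping lemma, w = xyz with |xy| ≤ p and |y| > 0.
Because |xy| ≤ p and w begins with p copies of a, we have y = a^k with 1 ≤ k ≤ p.
Pump with i = 2: xy^2z = a^{p+k} b^{3p+1}. For this to lie in L we would need 3p+1 = 3(p+k)+1, which forces k = 0. But k ≥ 1, so xy^2z ∉ L.
This is a contradiction; hence L is not regular.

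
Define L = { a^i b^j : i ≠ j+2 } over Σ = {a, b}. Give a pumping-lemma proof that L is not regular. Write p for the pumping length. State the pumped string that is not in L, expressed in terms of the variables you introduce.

Assume L is regular. Let p be the pumping length given by the pumping lemma.
Choose w = a^p b^{p+p!-2}. Since p ≠ (p+p!-2)+2 = p+p!, w ∈ L; and |w| ≥ p.
The pumping lemma gives a decomposition w = xyz where |xy| ≤ p and |y| ≥ 1.
Because |xy| ≤ p and w begins with p copies of a, we have y = a^k with 1 ≤ k ≤ p.
Since 1 ≤ k ≤ p, k divides p!; set t = 1 + p!/k. Then xy^t z has p + (p!/k)·k = p + p! copies of a. Now the a-count is p+p! and (b-count)+2 = (p+p!-2)+2 = p+p!, so i ≠ j+2 fails. So xy^t z = a^{p+p!} b^{p+p!-2} ∉ L.
This is a contradiction; hence L is not regular.

a^{p+p!} b^{p+p!-2}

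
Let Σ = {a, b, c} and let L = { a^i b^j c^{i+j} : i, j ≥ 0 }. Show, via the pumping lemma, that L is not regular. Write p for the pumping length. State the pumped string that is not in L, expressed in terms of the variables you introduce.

a^{p+k} b^p c^{2p}

Assume L is regular. Let p be the pumping length given by the pumping lemma.
Take w = a^p b^p c^{2p} ∈ L (with i=j=p, i+j=2p), |w| = 4p ≥ p.
The pumping lemma gives a decomposition w = xyz where |xy| ≤ p and y is nonempty.
The first p characters of w are a's, so xy (and hence y) consists only of a's. Write y = a^k, 1 ≤ k ≤ p.
Consider xy^2z = a^{p+k} b^p c^{2p}. Now the a- and b-counts sum to 2p+k, but the c-count is 2p ≠ 2p+k. So xy^2z ∉ L.
This contradicts the pumping lemma, so L is not regular.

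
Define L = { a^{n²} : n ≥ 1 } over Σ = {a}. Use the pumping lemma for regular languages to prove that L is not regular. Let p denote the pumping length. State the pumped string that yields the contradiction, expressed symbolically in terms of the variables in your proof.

Assume L is regular. Let p be the pumping length given by the pumping lemma.
Take w = a^{p²} ∈ L with |w| = p² ≥ p.
The pumping lemma gives a decomposition w = xyz where |xy| ≤ p and |y| ≥ 1.
Then y = a^k for some k with 1 ≤ k ≤ p.
Pump with i = 2: xy^2z = a^{p²+k}. Since 1 ≤ k ≤ p, p² < p²+k ≤ p²+p < (p+1)², so p²+k lies strictly between consecutive squares and is not a perfect square. So xy^2z ∉ L.
This contradicts the pumping lemma, so L is not regular.

a^{p²+k}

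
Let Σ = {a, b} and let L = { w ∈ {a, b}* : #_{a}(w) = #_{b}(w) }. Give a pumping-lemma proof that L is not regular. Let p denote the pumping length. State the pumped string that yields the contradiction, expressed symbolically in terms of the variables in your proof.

a^{p+k} b^p

Assume L is regular; let p be its pumping constant.
Choose w = a^p b^p ∈ L with |w| = 2p ≥ p.
The pumping lemma gives a decomposition w = xyz where |xy| ≤ p and y is nonempty.
Since the first p symbols of w are all a's and |xy| ≤ p, y lies entirely in the leading a-block: y = a^k for some k with 1 ≤ k ≤ p.
Pump with i = 2: xy^2z = a^{p+k} b^p has p+k occurrences of a but only p of b. Since k ≥ 1 the counts differ, so xy^2z ∉ L.
Contradiction. Therefore L is not regular.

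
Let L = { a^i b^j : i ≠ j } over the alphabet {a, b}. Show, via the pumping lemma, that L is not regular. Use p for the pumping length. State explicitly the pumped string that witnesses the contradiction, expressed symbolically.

a^{p+p!} b^{p+p!}

Assume L is regular; let p be its pumping constant.
Choose w = a^p b^{p+p!}. Since p ≠ p+p!, w ∈ L; and |w| ≥ p.
Write w = xyz as guaranteed by the lemma, with |xy| ≤ p and y is nonempty.
Because |xy| ≤ p and w begins with p copies of a, we have y = a^k with 1 ≤ k ≤ p.
Since 1 ≤ k ≤ p, k divides p!; set t = 1 + p!/k. Then xy^t z has p + (p!/k)·k = p + p! copies of a. Now the a-count equals the b-count, so i ≠ j fails. So xy^t z = a^{p+p!} b^{p+p!} ∉ L.
This is a contradiction; hence L is not regular.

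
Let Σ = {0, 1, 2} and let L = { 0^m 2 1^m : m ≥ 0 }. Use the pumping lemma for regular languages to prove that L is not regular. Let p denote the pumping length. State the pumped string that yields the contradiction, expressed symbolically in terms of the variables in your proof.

0^{p+k} 2 1^p

Suppose for contradiction that L is regular, and let p be the pumping length.
Take w = 0^p 2 1^p ∈ L with |w| = 2p+1 ≥ p.
Write w = xyz as guaranteed by the lemma, with |xy| ≤ p and |y| > 0.
Because |xy| ≤ p and w begins with p copies of 0, we have y = 0^k with 1 ≤ k ≤ p.
Pump with i = 2: xy^2z = 0^{p+k} 2 1^p, which would require p+k = p. But k ≥ 1, so xy^2z ∉ L.
Contradiction. Therefore L is not regular.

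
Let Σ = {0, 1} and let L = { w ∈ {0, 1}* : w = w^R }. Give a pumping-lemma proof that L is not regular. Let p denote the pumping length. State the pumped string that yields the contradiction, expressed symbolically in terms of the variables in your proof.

Assume L is regular. Let p be the pumping length given by the pumping lemma.
Take w = 0^p 1 0^p, a palindrome of length 2p+1 ≥ p.
By the pumping lemma, w = xyz with |xy| ≤ p and y is nonempty.
The first p characters of w are 0's, so xy (and hence y) consists only of 0's. Write y = 0^k, 1 ≤ k ≤ p.
Pump with i = 2: xy^2z = 0^{p+k} 1 0^p. Its reverse is 0^p 1 0^{p+k}, which differs from xy^2z since k ≥ 1. So xy^2z is not a palindrome and xy^2z ∉ L.
Contradiction. Therefore L is not regular.

0^{p+k} 1 0^p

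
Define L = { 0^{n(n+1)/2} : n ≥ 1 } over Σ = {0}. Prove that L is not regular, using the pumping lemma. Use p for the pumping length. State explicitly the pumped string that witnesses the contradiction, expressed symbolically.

Assume L is regular; let p be its pumping constant.
Take w = 0^{p(p+1)/2} ∈ L with |w| = p(p+1)/2 ≥ p.
The pumping lemma gives a decomposition w = xyz where |xy| ≤ p and y is nonempty.
Then y = 0^k for some k with 1 ≤ k ≤ p.
Pump with i = 2: xy^2z = 0^{p(p+1)/2+k}. Since 1 ≤ k ≤ p, p(p+1)/2 < p(p+1)/2+k ≤ p(p+1)/2+p < (p+1)(p+2)/2, so p(p+1)/2+k is strictly between consecutive triangular numbers. So xy^2z ∉ L.
Contradiction. Therefore L is not regular.

0^{p(p+1)/2+k}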